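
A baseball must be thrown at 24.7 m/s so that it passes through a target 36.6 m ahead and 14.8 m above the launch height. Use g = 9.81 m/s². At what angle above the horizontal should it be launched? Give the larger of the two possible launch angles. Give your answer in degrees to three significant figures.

67.5°

Trajectory: y = x tanθ − g x² (1 + tan²θ)/(2v₀²). With x = 36.6, y = 14.8, v₀ = 24.7, g = 9.81:
10.77 tan²θ − 36.6 tanθ + (25.57) = 0.
tanθ = [36.6 ± √(36.6² − 4 × 10.77 × (25.57))] / (2 × 10.77) = (36.6 ± 15.43) / 21.54, giving tanθ = 0.9829 or 2.415.
θ = 44.51° or 67.51°; the larger is 67.51°.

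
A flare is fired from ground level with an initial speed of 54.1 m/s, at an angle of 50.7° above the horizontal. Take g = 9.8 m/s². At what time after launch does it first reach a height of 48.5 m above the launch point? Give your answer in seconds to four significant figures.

Resolve: vₓ = 54.10 cos 50.7° = 34.27 m/s and v_y0 = 54.10 sin 50.7° = 41.86 m/s.
Set y = v_y0 t − ½ g t² = 48.5: 4.900 t² − 41.86 t + 48.5 = 0.
t = [41.86 ± √(41.86² − 2·9.80·48.5)] / 9.80 = (41.86 ± 28.32) / 9.80, so t = 1.382 s or t = 7.162 s.
The first (ascending) time is 1.382 s.

1.382 s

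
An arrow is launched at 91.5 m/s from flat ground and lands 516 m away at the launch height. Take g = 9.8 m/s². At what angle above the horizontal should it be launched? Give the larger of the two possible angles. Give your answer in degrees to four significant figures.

71.42°

R = v₀² sin 2θ / g gives sin 2θ = gR/v₀² = 9.80·516/91.5² = 0.6040.
2θ = 37.16° or 180° − 37.16° = 142.8°, so θ = 18.58° or 71.42°.
The larger angle is 71.42°.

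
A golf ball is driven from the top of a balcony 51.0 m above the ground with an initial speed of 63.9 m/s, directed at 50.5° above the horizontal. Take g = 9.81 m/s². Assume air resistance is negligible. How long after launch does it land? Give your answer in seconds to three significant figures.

11.0 s

Horizontal component vₓ = 63.90 cos 50.5° = 40.65 m/s; vertical v_y0 = 63.90 sin 50.5° = 49.31 m/s.
With up positive and y = 0 at the ground: y(t) = 51.0 + (49.31) t − 4.905 t². Setting y = 0 and taking the positive root: t = [49.31 + √(49.31² + 2·9.81·51.0)] / 9.81 = (49.31 + 58.58) / 9.81 = 11.00 s.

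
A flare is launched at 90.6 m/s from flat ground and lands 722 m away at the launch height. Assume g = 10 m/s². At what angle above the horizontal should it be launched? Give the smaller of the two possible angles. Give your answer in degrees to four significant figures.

Level-ground range R = v₀² sin(2θ)/g ⇒ sin(2θ) = gR/v₀² = 10.0 × 722 / 90.6² = 0.8796.
2θ = 61.59° or 180° − 61.59° = 118.4°, so θ = 30.80° or 59.20°.
The smaller angle is 30.80°.

30.80°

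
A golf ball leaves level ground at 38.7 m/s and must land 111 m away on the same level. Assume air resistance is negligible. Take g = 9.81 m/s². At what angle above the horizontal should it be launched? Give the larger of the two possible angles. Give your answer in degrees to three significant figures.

66.7°

From R = (v₀²/g) sin 2θ: sin 2θ = 9.81 × 111 / 1497.7 = 0.7271.
2θ = 46.64° or 180° − 46.64° = 133.4°, so θ = 23.32° or 66.68°.
The larger angle is 66.68°.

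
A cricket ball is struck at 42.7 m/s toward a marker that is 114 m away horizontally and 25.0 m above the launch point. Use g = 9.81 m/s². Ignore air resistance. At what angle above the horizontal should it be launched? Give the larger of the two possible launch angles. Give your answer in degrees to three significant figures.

69.0°

Trajectory: y = x tanθ − g x² (1 + tan²θ)/(2v₀²). With x = 114, y = 25.0, v₀ = 42.7, g = 9.81:
34.96 tan²θ − 114 tanθ + (59.96) = 0.
tanθ = [114 ± √(114² − 4 × 34.96 × (59.96))] / (2 × 34.96) = (114 ± 67.90) / 69.92, giving tanθ = 0.6593 or 2.601.
θ = 33.40° or 68.97°; the larger is 68.97°.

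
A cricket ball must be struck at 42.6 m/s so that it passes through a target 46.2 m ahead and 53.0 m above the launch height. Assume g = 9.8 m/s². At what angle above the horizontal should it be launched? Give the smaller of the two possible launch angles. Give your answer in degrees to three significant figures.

Trajectory: y = x tanθ − g x² (1 + tan²θ)/(2v₀²). With x = 46.2, y = 53.0, v₀ = 42.6, g = 9.80:
5.763 tan²θ − 46.2 tanθ + (58.76) = 0.
tanθ = [46.2 ± √(46.2² − 4 × 5.763 × (58.76))] / (2 × 5.763) = (46.2 ± 27.92) / 11.53, giving tanθ = 1.586 or 6.431.
θ = 57.76° or 81.16°; the smaller is 57.76°.

57.8°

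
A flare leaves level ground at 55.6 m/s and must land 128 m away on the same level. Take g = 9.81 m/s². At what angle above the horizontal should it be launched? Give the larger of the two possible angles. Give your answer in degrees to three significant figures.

From R = (v₀²/g) sin 2θ: sin 2θ = 9.81 × 128 / 3091.4 = 0.4062.
2θ = 23.97° or 180° − 23.97° = 156.0°, so θ = 11.98° or 78.02°.
The larger angle is 78.02°.

78.0°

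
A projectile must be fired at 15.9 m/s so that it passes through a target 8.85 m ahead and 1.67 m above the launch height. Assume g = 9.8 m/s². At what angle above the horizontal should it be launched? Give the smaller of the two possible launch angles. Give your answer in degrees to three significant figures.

21.1°

Trajectory: y = x tanθ − g x² (1 + tan²θ)/(2v₀²). With x = 8.85, y = 1.67, v₀ = 15.9, g = 9.80:
1.518 tan²θ − 8.85 tanθ + (3.188) = 0.
tanθ = [8.85 ± √(8.85² − 4 × 1.518 × (3.188))] / (2 × 1.518) = (8.85 ± 7.679) / 3.036, giving tanθ = 0.3858 or 5.444.
θ = 21.09° or 79.59°; the smaller is 21.09°.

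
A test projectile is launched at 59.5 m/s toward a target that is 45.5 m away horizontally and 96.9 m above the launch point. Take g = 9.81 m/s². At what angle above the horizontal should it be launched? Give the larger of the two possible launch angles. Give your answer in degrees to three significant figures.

85.7°

Trajectory: y = x tanθ − g x² (1 + tan²θ)/(2v₀²). With x = 45.5, y = 96.9, v₀ = 59.5, g = 9.81:
2.868 tan²θ − 45.5 tanθ + (99.77) = 0.
tanθ = [45.5 ± √(45.5² − 4 × 2.868 × (99.77))] / (2 × 2.868) = (45.5 ± 30.42) / 5.737, giving tanθ = 2.628 or 13.23.
θ = 69.17° or 85.68°; the larger is 85.68°.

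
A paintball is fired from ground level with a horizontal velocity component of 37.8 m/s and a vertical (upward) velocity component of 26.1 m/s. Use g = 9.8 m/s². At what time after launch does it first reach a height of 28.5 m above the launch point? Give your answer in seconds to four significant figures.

1.533 s

Set y = v_y0 t − ½ g t² = 28.5: 4.900 t² − 26.10 t + 28.5 = 0.
t = [26.10 ± √(26.10² − 2·9.80·28.5)] / 9.80 = (26.10 ± 11.07) / 9.80, so t = 1.533 s or t = 3.793 s.
The first (ascending) time is 1.533 s.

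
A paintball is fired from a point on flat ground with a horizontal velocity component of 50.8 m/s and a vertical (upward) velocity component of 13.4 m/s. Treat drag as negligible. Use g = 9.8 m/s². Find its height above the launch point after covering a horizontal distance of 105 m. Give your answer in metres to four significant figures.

At x = 105 m, t = x/vₓ = 105/50.80 = 2.067 s.
Height: y = v_y0 t − ½ g t² = 13.40 × 2.067 − 4.900 × 2.067² = 27.70 − 20.93 = 6.763 m.

6.763 m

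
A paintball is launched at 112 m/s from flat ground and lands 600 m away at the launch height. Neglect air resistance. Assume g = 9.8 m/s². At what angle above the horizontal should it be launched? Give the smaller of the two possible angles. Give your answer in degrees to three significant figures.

14.0°

From R = (v₀²/g) sin 2θ: sin 2θ = 9.80 × 600 / 12544 = 0.4688.
2θ = 27.95° or 180° − 27.95° = 152.0°, so θ = 13.98° or 76.02°.
The smaller angle is 13.98°.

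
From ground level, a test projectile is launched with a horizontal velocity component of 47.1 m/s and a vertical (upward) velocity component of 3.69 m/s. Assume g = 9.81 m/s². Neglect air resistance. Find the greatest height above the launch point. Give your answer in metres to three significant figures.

Maximum height: H = v_y0² / (2g) = 3.690² / (2 × 9.81) = 0.6940 m.

0.694 m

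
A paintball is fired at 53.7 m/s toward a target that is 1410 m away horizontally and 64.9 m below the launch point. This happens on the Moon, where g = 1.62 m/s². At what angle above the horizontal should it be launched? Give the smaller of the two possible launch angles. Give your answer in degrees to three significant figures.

22.8°

Trajectory: y = x tanθ − g x² (1 + tan²θ)/(2v₀²). With x = 1410, y = −64.9, v₀ = 53.7, g = 1.62:
558.4 tan²θ − 1410 tanθ + (493.5) = 0.
tanθ = [1410 ± √(1410² − 4 × 558.4 × (493.5))] / (2 × 558.4) = (1410 ± 941.1) / 1117, giving tanθ = 0.4198 or 2.105.
θ = 22.77° or 64.59°; the smaller is 22.77°.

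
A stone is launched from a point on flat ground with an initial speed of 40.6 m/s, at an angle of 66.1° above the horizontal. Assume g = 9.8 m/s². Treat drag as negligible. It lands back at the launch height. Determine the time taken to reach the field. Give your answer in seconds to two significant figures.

7.6 s

Components: vₓ = 40.60 cos 66.1° = 16.45 m/s, v_y0 = 40.60 sin 66.1° = 37.12 m/s.
It returns to y = 0 when t = 2 v_y0 / g = 2(37.12)/9.80 = 7.575 s.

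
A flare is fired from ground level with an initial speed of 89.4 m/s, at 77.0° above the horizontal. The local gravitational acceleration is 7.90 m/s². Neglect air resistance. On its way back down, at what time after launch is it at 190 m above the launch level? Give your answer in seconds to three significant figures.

Components: vₓ = 89.40 cos 77.0° = 20.11 m/s, v_y0 = 89.40 sin 77.0° = 87.11 m/s.
Set y = v_y0 t − ½ g t² = 190: 3.950 t² − 87.11 t + 190 = 0.
t = [87.11 ± √(87.11² − 2·7.90·190)] / 7.90 = (87.11 ± 67.72) / 7.90, so t = 2.454 s or t = 19.60 s.
The descending-branch root is 19.60 s.

19.6 s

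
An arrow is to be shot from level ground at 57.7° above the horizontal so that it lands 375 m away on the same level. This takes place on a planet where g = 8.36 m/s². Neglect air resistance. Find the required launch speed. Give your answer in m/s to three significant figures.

58.9 m/s

From R = (v₀² / g) sin 2θ: v₀ = √(gR / sin 2θ).
v₀ = √(8.36 × 375 / sin 115.4°) = √(3135 / 0.9033) = √3470.5 = 58.91 m/s.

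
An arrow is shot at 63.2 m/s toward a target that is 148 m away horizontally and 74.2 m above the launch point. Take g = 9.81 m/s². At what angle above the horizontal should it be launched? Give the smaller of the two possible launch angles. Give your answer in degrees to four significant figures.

Trajectory: y = x tanθ − g x² (1 + tan²θ)/(2v₀²). With x = 148, y = 74.2, v₀ = 63.2, g = 9.81:
26.90 tan²θ − 148 tanθ + (101.1) = 0.
tanθ = [148 ± √(148² − 4 × 26.90 × (101.1))] / (2 × 26.90) = (148 ± 105.0) / 53.80, giving tanθ = 0.7992 or 4.703.
θ = 38.63° or 78.00°; the smaller is 38.63°.

38.63°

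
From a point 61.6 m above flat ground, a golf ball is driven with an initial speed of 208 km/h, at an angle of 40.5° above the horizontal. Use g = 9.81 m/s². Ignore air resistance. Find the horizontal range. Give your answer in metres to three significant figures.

397 m

Convert: 208 km/h = 208/3.6 = 57.78 m/s.
Resolve: vₓ = 57.78 cos 40.5° = 43.93 m/s and v_y0 = 57.78 sin 40.5° = 37.52 m/s.
With up positive and y = 0 at the ground: y(t) = 61.6 + (37.52) t − 4.905 t². Setting y = 0 and taking the positive root: t = [37.52 + √(37.52² + 2·9.81·61.6)] / 9.81 = (37.52 + 51.15) / 9.81 = 9.039 s.
Horizontal distance: R = vₓ t = 43.93 × 9.039 = 397.1 m.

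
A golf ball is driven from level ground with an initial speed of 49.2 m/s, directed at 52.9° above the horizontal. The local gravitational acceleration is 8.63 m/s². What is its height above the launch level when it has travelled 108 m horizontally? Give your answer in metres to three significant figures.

Components: vₓ = 49.20 cos 52.9° = 29.68 m/s, v_y0 = 49.20 sin 52.9° = 39.24 m/s.
At x = 108 m, t = x/vₓ = 108/29.68 = 3.639 s.
Height: y = v_y0 t − ½ g t² = 39.24 × 3.639 − 4.315 × 3.639² = 142.8 − 57.14 = 85.66 m.

85.7 m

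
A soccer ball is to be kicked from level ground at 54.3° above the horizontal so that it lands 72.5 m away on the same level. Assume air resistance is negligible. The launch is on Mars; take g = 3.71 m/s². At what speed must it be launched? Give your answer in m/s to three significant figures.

Level-ground range: R = v₀² sin(2θ)/g, so v₀ = √(gR / sin 2θ).
v₀ = √(3.71 × 72.5 / sin 108.6°) = √(269.0 / 0.9478) = √283.80 = 16.85 m/s.

16.8 m/s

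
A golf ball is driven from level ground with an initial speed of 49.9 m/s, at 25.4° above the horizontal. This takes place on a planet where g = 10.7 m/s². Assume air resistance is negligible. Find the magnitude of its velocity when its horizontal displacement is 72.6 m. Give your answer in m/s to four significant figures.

Resolve: vₓ = 49.90 cos 25.4° = 45.08 m/s and v_y0 = 49.90 sin 25.4° = 21.40 m/s.
x = vₓ t ⇒ t = 72.6/45.08 = 1.611 s.
Vertical velocity there: v_y = v_y0 − g t = 21.40 − 10.7 × 1.611 = 4.170 m/s.
Speed: √(vₓ² + v_y²) = √(45.08² + 4.170²) = 45.27 m/s.

45.27 m/s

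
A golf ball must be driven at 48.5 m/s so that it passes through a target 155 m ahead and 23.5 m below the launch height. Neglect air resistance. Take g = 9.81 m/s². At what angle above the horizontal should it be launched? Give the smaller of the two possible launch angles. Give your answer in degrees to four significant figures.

Trajectory: y = x tanθ − g x² (1 + tan²θ)/(2v₀²). With x = 155, y = −23.5, v₀ = 48.5, g = 9.81:
50.10 tan²θ − 155 tanθ + (26.60) = 0.
tanθ = [155 ± √(155² − 4 × 50.10 × (26.60))] / (2 × 50.10) = (155 ± 136.7) / 100.2, giving tanθ = 0.1823 or 2.912.
θ = 10.33° or 71.04°; the smaller is 10.33°.

10.33°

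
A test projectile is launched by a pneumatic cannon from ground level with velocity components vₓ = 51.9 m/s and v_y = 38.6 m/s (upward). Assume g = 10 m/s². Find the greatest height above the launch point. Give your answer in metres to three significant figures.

At the apex v_y = 0, so H = v_y0²/(2g) = 38.60²/20.00 = 74.50 m.

74.5 m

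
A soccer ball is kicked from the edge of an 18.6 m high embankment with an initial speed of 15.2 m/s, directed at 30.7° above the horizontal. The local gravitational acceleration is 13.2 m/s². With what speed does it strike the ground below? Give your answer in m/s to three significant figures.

vₓ = 15.20 cos 30.7° = 13.07 m/s; v_y0 = 15.20 sin 30.7° = 7.760 m/s.
The projectile lands when y = 18.6 + (7.760) t − ½·13.2·t² = 0. Positive root: t = (7.760 + √(7.760² + 2·13.2·18.6)) / 13.2 = (7.760 + 23.48) / 13.2 = 2.367 s.
Vertical velocity at impact: v_y = v_y0 − g t = 7.760 − 13.2 × 2.367 = −23.48 m/s.
Speed: |v| = √(vₓ² + v_y²) = √(13.07² + 23.48²) = 26.87 m/s.

26.9 m/s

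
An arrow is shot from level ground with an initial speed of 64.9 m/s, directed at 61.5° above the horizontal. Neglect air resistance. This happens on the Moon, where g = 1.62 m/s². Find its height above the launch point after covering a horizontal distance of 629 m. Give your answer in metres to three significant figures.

824 m

Horizontal component vₓ = 64.90 cos 61.5° = 30.97 m/s; vertical v_y0 = 64.90 sin 61.5° = 57.04 m/s.
Time to reach x = 629 m: t = x/vₓ = 629/30.97 = 20.31 s.
Height: y = v_y0 t − ½ g t² = 57.04 × 20.31 − 0.8100 × 20.31² = 1158 − 334.2 = 824.3 m.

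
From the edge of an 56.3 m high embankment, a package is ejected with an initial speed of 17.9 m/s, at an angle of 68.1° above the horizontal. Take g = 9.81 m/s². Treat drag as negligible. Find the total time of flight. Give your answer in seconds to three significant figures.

5.48 s

Components: vₓ = 17.90 cos 68.1° = 6.676 m/s, v_y0 = 17.90 sin 68.1° = 16.61 m/s.
With up positive and y = 0 at the ground: y(t) = 56.3 + (16.61) t − 4.905 t². Setting y = 0 and taking the positive root: t = [16.61 + √(16.61² + 2·9.81·56.3)] / 9.81 = (16.61 + 37.15) / 9.81 = 5.480 s.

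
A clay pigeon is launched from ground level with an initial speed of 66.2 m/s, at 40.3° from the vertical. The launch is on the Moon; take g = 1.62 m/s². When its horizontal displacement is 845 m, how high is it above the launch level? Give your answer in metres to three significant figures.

681 m

Components: vₓ = 66.20 sin 40.3° = 42.82 m/s, v_y0 = 66.20 cos 40.3° = 50.49 m/s.
x = vₓ t ⇒ t = 845/42.82 = 19.73 s.
Height: y = v_y0 t − ½ g t² = 50.49 × 19.73 − 0.8100 × 19.73² = 996.4 − 315.5 = 680.9 m.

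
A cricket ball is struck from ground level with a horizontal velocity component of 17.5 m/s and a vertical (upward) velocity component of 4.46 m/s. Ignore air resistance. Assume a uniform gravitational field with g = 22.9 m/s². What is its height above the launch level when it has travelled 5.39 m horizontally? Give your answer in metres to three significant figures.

x = vₓ t ⇒ t = 5.39/17.50 = 0.3080 s.
Height: y = v_y0 t − ½ g t² = 4.460 × 0.3080 − 11.45 × 0.3080² = 1.374 − 1.086 = 0.2875 m.

0.287 m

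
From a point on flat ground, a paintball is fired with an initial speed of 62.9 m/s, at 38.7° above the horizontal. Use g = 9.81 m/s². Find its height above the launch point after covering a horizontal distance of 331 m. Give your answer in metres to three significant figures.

42.2 m

Resolve: vₓ = 62.90 cos 38.7° = 49.09 m/s and v_y0 = 62.90 sin 38.7° = 39.33 m/s.
Time to reach x = 331 m: t = x/vₓ = 331/49.09 = 6.743 s.
Height: y = v_y0 t − ½ g t² = 39.33 × 6.743 − 4.905 × 6.743² = 265.2 − 223.0 = 42.17 m.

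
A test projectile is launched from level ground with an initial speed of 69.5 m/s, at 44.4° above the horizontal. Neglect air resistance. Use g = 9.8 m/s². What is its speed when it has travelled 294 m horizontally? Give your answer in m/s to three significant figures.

50.5 m/s

Components: vₓ = 69.50 cos 44.4° = 49.66 m/s, v_y0 = 69.50 sin 44.4° = 48.63 m/s.
Time to reach x = 294 m: t = x/vₓ = 294/49.66 = 5.921 s.
Vertical velocity there: v_y = v_y0 − g t = 48.63 − 9.80 × 5.921 = −9.397 m/s.
Speed: √(vₓ² + v_y²) = √(49.66² + 9.397²) = 50.54 m/s.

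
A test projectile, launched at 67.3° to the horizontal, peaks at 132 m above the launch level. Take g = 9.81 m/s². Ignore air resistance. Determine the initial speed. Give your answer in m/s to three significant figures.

At the peak v_y = 0, so v_y0 = √(2gH) = √(2 × 9.81 × 132) = 50.89 m/s.
v_y0 = v₀ sin θ ⇒ v₀ = 50.89 / sin 67.3° = 55.16 m/s.

55.2 m/s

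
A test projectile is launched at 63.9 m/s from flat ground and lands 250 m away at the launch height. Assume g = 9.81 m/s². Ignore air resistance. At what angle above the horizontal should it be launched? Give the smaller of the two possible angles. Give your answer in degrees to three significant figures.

18.5°

R = v₀² sin 2θ / g gives sin 2θ = gR/v₀² = 9.81·250/63.9² = 0.6006.
2θ = 36.92° or 180° − 36.92° = 143.1°, so θ = 18.46° or 71.54°.
The smaller angle is 18.46°.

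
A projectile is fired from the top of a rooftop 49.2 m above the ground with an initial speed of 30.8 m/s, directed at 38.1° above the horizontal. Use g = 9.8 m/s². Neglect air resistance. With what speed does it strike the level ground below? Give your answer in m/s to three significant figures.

43.7 m/s

Horizontal component vₓ = 30.80 cos 38.1° = 24.24 m/s; vertical v_y0 = 30.80 sin 38.1° = 19.00 m/s.
The projectile lands when y = 49.2 + (19.00) t − ½·9.80·t² = 0. Positive root: t = (19.00 + √(19.00² + 2·9.80·49.2)) / 9.80 = (19.00 + 36.41) / 9.80 = 5.654 s.
Vertical velocity at impact: v_y = v_y0 − g t = 19.00 − 9.80 × 5.654 = −36.41 m/s.
Speed: |v| = √(vₓ² + v_y²) = √(24.24² + 36.41²) = 43.74 m/s.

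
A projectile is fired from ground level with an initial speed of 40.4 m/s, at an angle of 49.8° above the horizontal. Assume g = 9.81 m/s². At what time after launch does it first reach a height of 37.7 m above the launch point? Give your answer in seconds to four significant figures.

vₓ = 40.40 cos 49.8° = 26.08 m/s; v_y0 = 40.40 sin 49.8° = 30.86 m/s.
Require v_y0 t − ½ g t² = 37.7, i.e. 4.905 t² − 30.86 t + 37.7 = 0.
Quadratic formula: t = (30.86 ± √212.50) / 9.81 = (30.86 ± 14.58) / 9.81 → t = 1.660 s or 4.631 s.
The first (ascending) time is 1.660 s.

1.660 s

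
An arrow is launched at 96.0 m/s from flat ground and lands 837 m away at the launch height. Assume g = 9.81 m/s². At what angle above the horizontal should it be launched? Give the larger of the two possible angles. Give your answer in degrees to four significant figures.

R = v₀² sin 2θ / g gives sin 2θ = gR/v₀² = 9.81·837/96.0² = 0.8909.
2θ = 62.99° or 180° − 62.99° = 117.0°, so θ = 31.50° or 58.50°.
The larger angle is 58.50°.

58.50°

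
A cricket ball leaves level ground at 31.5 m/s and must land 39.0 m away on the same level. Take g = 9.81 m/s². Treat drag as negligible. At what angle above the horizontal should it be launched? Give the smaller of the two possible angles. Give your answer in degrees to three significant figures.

11.3°

From R = (v₀²/g) sin 2θ: sin 2θ = 9.81 × 39.0 / 992.25 = 0.3856.
2θ = 22.68° or 180° − 22.68° = 157.3°, so θ = 11.34° or 78.66°.
The smaller angle is 11.34°.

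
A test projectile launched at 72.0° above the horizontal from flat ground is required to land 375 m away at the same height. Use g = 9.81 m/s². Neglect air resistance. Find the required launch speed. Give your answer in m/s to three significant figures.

79.1 m/s

Level-ground range: R = v₀² sin(2θ)/g, so v₀ = √(gR / sin 2θ).
v₀ = √(9.81 × 375 / sin 144.0°) = √(3679 / 0.5878) = √6258.7 = 79.11 m/s.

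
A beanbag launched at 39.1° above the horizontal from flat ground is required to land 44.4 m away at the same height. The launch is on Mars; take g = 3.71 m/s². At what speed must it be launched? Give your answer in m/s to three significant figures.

From R = (v₀² / g) sin 2θ: v₀ = √(gR / sin 2θ).
v₀ = √(3.71 × 44.4 / sin 78.20°) = √(164.7 / 0.9789) = √168.28 = 12.97 m/s.

13.0 m/s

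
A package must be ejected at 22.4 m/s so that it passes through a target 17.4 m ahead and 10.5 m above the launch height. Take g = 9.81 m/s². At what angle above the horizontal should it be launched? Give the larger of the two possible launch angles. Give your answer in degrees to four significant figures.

78.61°

Trajectory: y = x tanθ − g x² (1 + tan²θ)/(2v₀²). With x = 17.4, y = 10.5, v₀ = 22.4, g = 9.81:
2.960 tan²θ − 17.4 tanθ + (13.46) = 0.
tanθ = [17.4 ± √(17.4² − 4 × 2.960 × (13.46))] / (2 × 2.960) = (17.4 ± 11.98) / 5.919, giving tanθ = 0.9164 or 4.963.
θ = 42.50° or 78.61°; the larger is 78.61°.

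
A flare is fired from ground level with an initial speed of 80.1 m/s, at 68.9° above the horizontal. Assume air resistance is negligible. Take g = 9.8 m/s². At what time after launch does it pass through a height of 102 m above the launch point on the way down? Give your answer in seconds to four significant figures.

13.74 s

Horizontal component vₓ = 80.10 cos 68.9° = 28.84 m/s; vertical v_y0 = 80.10 sin 68.9° = 74.73 m/s.
Height y(t) = 74.73 t − 4.900 t² = 102 gives 4.900 t² − 74.73 t + 102 = 0.
Quadratic formula: t = (74.73 ± √3585.3) / 9.80 = (74.73 ± 59.88) / 9.80 → t = 1.516 s or 13.74 s.
The descending-branch root is 13.74 s.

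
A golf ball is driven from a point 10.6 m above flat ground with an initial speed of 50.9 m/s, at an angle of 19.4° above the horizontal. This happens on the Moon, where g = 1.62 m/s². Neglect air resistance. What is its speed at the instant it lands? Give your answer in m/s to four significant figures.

Components: vₓ = 50.90 cos 19.4° = 48.01 m/s, v_y0 = 50.90 sin 19.4° = 16.91 m/s.
The projectile lands when y = 10.6 + (16.91) t − ½·1.62·t² = 0. Positive root: t = (16.91 + √(16.91² + 2·1.62·10.6)) / 1.62 = (16.91 + 17.89) / 1.62 = 21.48 s.
Vertical velocity at impact: v_y = v_y0 − g t = 16.91 − 1.62 × 21.48 = −17.89 m/s.
Speed: |v| = √(vₓ² + v_y²) = √(48.01² + 17.89²) = 51.24 m/s.

51.24 m/s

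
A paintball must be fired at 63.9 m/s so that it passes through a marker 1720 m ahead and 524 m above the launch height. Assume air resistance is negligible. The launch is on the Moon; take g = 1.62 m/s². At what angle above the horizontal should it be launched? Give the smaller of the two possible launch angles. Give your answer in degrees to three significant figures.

Trajectory: y = x tanθ − g x² (1 + tan²θ)/(2v₀²). With x = 1720, y = 524, v₀ = 63.9, g = 1.62:
586.9 tan²θ − 1720 tanθ + (1111) = 0.
tanθ = [1720 ± √(1720² − 4 × 586.9 × (1111))] / (2 × 586.9) = (1720 ± 592.2) / 1174, giving tanθ = 0.9609 or 1.970.
θ = 43.86° or 63.09°; the smaller is 43.86°.

43.9°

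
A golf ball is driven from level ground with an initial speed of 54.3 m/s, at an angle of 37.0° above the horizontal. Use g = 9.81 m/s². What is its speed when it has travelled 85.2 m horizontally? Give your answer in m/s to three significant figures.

vₓ = 54.30 cos 37.0° = 43.37 m/s; v_y0 = 54.30 sin 37.0° = 32.68 m/s.
x = vₓ t ⇒ t = 85.2/43.37 = 1.965 s.
Vertical velocity there: v_y = v_y0 − g t = 32.68 − 9.81 × 1.965 = 13.41 m/s.
Speed: √(vₓ² + v_y²) = √(43.37² + 13.41²) = 45.39 m/s.

45.4 m/s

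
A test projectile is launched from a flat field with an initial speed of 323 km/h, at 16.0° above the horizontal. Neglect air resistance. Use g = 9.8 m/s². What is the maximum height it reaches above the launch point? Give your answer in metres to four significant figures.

31.20 m

Convert: 323 km/h = 323/3.6 = 89.72 m/s.
vₓ = 89.72 cos 16.0° = 86.25 m/s; v_y0 = 89.72 sin 16.0° = 24.73 m/s.
At the apex v_y = 0, so H = v_y0²/(2g) = 24.73²/19.60 = 31.20 m.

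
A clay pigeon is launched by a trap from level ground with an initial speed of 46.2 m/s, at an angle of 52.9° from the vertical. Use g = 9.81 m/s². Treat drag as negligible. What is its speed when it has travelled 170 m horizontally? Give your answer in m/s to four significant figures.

vₓ = 46.20 sin 52.9° = 36.85 m/s; v_y0 = 46.20 cos 52.9° = 27.87 m/s.
At x = 170 m, t = x/vₓ = 170/36.85 = 4.614 s.
Vertical velocity there: v_y = v_y0 − g t = 27.87 − 9.81 × 4.614 = −17.39 m/s.
Speed: √(vₓ² + v_y²) = √(36.85² + 17.39²) = 40.75 m/s.

40.75 m/s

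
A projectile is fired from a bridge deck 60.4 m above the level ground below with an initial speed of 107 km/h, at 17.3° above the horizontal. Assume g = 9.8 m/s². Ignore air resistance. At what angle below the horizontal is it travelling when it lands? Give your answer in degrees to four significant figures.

51.38°

Convert: 107 km/h = 107/3.6 = 29.72 m/s.
Components: vₓ = 29.72 cos 17.3° = 28.38 m/s, v_y0 = 29.72 sin 17.3° = 8.839 m/s.
Vertical motion (up positive, ground at y = 0): 4.900 t² − (8.839) t − 60.4 = 0, so t = (8.839 + √(8.839² + 2·9.80·60.4)) / 9.80 = (8.839 + 35.52) / 9.80 = 4.527 s.
At impact: v_y = v_y0 − g t = −35.52 m/s; vₓ = 28.38 m/s.
Angle below horizontal: arctan(|v_y|/vₓ) = arctan(35.52/28.38) = 51.38°.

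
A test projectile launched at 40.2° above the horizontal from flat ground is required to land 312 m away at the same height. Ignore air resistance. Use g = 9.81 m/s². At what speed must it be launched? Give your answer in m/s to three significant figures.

55.7 m/s

On level ground R = v₀² sin 2θ / g ⇒ v₀ = √(gR / sin 2θ).
v₀ = √(9.81 × 312 / sin 80.40°) = √(3061 / 0.9860) = √3104.2 = 55.72 m/s.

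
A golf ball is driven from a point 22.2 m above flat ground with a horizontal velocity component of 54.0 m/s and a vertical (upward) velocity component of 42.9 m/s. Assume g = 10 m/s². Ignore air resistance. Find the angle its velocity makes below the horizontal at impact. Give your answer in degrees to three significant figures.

41.5°

With up positive and y = 0 at the ground: y(t) = 22.2 + (42.90) t − 5.000 t². Setting y = 0 and taking the positive root: t = [42.90 + √(42.90² + 2·10.0·22.2)] / 10.0 = (42.90 + 47.80) / 10.0 = 9.070 s.
At impact: v_y = v_y0 − g t = −47.80 m/s; vₓ = 54.00 m/s.
Angle below horizontal: arctan(|v_y|/vₓ) = arctan(47.80/54.00) = 41.51°.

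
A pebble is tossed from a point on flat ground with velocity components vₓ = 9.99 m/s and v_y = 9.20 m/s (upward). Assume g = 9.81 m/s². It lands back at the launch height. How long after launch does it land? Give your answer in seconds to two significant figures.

1.9 s

Time of flight on level ground: T = 2 v_y0 / g = 2 × 9.200 / 9.81 = 1.876 s.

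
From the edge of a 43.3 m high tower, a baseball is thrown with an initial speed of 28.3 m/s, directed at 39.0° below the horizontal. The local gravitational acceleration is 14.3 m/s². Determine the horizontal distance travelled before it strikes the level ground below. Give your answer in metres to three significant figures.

33.3 m

Components: vₓ = 28.30 cos 39.0° = 21.99 m/s, v_y0 = −17.81 m/s (downward).
Vertical motion (up positive, ground at y = 0): 7.150 t² − (−17.81) t − 43.3 = 0, so t = (−17.81 + √(17.81² + 2·14.3·43.3)) / 14.3 = (−17.81 + 39.44) / 14.3 = 1.513 s.
Horizontal distance: R = vₓ t = 21.99 × 1.513 = 33.27 m.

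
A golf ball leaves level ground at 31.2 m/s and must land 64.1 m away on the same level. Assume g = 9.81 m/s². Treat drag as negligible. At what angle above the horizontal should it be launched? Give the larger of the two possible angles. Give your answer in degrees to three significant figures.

From R = (v₀²/g) sin 2θ: sin 2θ = 9.81 × 64.1 / 973.44 = 0.6460.
2θ = 40.24° or 180° − 40.24° = 139.8°, so θ = 20.12° or 69.88°.
The larger angle is 69.88°.

69.9°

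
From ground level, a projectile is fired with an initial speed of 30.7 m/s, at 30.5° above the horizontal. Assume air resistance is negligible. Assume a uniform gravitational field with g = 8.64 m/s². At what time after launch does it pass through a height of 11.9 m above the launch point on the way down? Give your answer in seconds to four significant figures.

vₓ = 30.70 cos 30.5° = 26.45 m/s; v_y0 = 30.70 sin 30.5° = 15.58 m/s.
Require v_y0 t − ½ g t² = 11.9, i.e. 4.320 t² − 15.58 t + 11.9 = 0.
t = [15.58 ± √(15.58² − 2·8.64·11.9)] / 8.64 = (15.58 ± 6.095) / 8.64, so t = 1.098 s or t = 2.509 s.
The descending-branch root is 2.509 s.

2.509 s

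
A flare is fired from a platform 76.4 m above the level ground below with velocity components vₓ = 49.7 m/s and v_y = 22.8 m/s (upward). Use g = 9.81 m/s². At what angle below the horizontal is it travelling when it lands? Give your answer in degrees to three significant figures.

The projectile lands when y = 76.4 + (22.80) t − ½·9.81·t² = 0. Positive root: t = (22.80 + √(22.80² + 2·9.81·76.4)) / 9.81 = (22.80 + 44.93) / 9.81 = 6.904 s.
At impact: v_y = v_y0 − g t = −44.93 m/s; vₓ = 49.70 m/s.
Angle below horizontal: arctan(|v_y|/vₓ) = arctan(44.93/49.70) = 42.12°.

42.1°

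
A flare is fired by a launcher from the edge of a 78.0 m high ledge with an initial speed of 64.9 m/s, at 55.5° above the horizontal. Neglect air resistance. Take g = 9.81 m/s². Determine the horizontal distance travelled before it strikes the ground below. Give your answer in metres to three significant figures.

449 m

vₓ = 64.90 cos 55.5° = 36.76 m/s; v_y0 = 64.90 sin 55.5° = 53.49 m/s.
With up positive and y = 0 at the ground: y(t) = 78.0 + (53.49) t − 4.905 t². Setting y = 0 and taking the positive root: t = [53.49 + √(53.49² + 2·9.81·78.0)] / 9.81 = (53.49 + 66.27) / 9.81 = 12.21 s.
Horizontal distance: R = vₓ t = 36.76 × 12.21 = 448.7 m.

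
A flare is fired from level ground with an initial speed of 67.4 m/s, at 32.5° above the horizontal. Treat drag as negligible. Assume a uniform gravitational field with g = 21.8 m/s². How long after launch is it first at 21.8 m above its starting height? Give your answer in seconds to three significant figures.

Horizontal component vₓ = 67.40 cos 32.5° = 56.84 m/s; vertical v_y0 = 67.40 sin 32.5° = 36.21 m/s.
Require v_y0 t − ½ g t² = 21.8, i.e. 10.90 t² − 36.21 t + 21.8 = 0.
Quadratic formula: t = (36.21 ± √360.97) / 21.8 = (36.21 ± 19.00) / 21.8 → t = 0.7897 s or 2.533 s.
The first (ascending) time is 0.7897 s.

0.790 s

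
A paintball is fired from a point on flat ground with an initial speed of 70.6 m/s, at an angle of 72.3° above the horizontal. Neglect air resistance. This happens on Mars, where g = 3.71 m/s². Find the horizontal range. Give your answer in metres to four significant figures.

Resolve: vₓ = 70.60 cos 72.3° = 21.46 m/s and v_y0 = 70.60 sin 72.3° = 67.26 m/s.
Flight time T = 2 v_y0 / g = 36.26 s.
Horizontal distance R = vₓ T = 21.46 × 36.26 = 778.3 m.

778.3 m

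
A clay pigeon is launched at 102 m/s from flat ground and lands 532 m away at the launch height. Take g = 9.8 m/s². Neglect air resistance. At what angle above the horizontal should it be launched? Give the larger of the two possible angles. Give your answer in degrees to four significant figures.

From R = (v₀²/g) sin 2θ: sin 2θ = 9.80 × 532 / 10404 = 0.5011.
2θ = 30.07° or 180° − 30.07° = 149.9°, so θ = 15.04° or 74.96°.
The larger angle is 74.96°.

74.96°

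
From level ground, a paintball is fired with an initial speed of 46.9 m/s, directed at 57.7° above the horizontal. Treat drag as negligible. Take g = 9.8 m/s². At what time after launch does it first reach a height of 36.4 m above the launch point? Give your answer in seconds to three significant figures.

Resolve: vₓ = 46.90 cos 57.7° = 25.06 m/s and v_y0 = 46.90 sin 57.7° = 39.64 m/s.
Height y(t) = 39.64 t − 4.900 t² = 36.4 gives 4.900 t² − 39.64 t + 36.4 = 0.
Quadratic formula: t = (39.64 ± √858.11) / 9.80 = (39.64 ± 29.29) / 9.80 → t = 1.056 s or 7.034 s.
The first (ascending) time is 1.056 s.

1.06 s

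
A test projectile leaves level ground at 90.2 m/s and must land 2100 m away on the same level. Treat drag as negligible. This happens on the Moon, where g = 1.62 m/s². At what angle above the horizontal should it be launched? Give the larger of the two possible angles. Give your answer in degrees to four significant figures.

Level-ground range R = v₀² sin(2θ)/g ⇒ sin(2θ) = gR/v₀² = 1.62 × 2100 / 90.2² = 0.4181.
2θ = 24.72° or 180° − 24.72° = 155.3°, so θ = 12.36° or 77.64°.
The larger angle is 77.64°.

77.64°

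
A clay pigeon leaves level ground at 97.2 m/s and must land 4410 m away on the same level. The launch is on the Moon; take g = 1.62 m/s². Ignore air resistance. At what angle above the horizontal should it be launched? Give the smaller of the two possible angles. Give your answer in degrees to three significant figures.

24.6°

Level-ground range R = v₀² sin(2θ)/g ⇒ sin(2θ) = gR/v₀² = 1.62 × 4410 / 97.2² = 0.7562.
2θ = 49.13° or 180° − 49.13° = 130.9°, so θ = 24.56° or 65.44°.
The smaller angle is 24.56°.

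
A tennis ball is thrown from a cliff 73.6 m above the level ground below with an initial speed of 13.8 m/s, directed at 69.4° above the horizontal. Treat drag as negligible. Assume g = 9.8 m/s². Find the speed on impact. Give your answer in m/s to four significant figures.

40.41 m/s

Horizontal component vₓ = 13.80 cos 69.4° = 4.855 m/s; vertical v_y0 = 13.80 sin 69.4° = 12.92 m/s.
With up positive and y = 0 at the ground: y(t) = 73.6 + (12.92) t − 4.900 t². Setting y = 0 and taking the positive root: t = [12.92 + √(12.92² + 2·9.80·73.6)] / 9.80 = (12.92 + 40.12) / 9.80 = 5.412 s.
Vertical velocity at impact: v_y = v_y0 − g t = 12.92 − 9.80 × 5.412 = −40.12 m/s.
Speed: |v| = √(vₓ² + v_y²) = √(4.855² + 40.12²) = 40.41 m/s.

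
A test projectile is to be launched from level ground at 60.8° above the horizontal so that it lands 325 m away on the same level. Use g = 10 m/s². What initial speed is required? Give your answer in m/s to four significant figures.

61.77 m/s

Level-ground range: R = v₀² sin(2θ)/g, so v₀ = √(gR / sin 2θ).
v₀ = √(10.0 × 325 / sin 121.6°) = √(3250 / 0.8517) = √3815.8 = 61.77 m/s.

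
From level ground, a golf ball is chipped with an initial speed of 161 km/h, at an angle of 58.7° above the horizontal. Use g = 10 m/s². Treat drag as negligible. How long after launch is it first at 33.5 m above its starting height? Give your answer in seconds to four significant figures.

Convert: 161 km/h = 161/3.6 = 44.72 m/s.
vₓ = 44.72 cos 58.7° = 23.23 m/s; v_y0 = 44.72 sin 58.7° = 38.21 m/s.
Height y(t) = 38.21 t − 5.000 t² = 33.5 gives 5.000 t² − 38.21 t + 33.5 = 0.
Quadratic formula: t = (38.21 ± √790.26) / 10.0 = (38.21 ± 28.11) / 10.0 → t = 1.010 s or 6.632 s.
The first (ascending) time is 1.010 s.

1.010 s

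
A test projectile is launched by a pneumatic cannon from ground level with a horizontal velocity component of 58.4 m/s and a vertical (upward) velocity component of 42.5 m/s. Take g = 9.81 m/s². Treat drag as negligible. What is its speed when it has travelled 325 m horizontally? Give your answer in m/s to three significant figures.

At x = 325 m, t = x/vₓ = 325/58.40 = 5.565 s.
Vertical velocity there: v_y = v_y0 − g t = 42.50 − 9.81 × 5.565 = −12.09 m/s.
Speed: √(vₓ² + v_y²) = √(58.40² + 12.09²) = 59.64 m/s.

59.6 m/s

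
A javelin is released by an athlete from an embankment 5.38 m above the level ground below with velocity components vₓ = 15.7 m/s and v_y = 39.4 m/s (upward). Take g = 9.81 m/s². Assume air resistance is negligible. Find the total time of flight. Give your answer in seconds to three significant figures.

Vertical motion (up positive, ground at y = 0): 4.905 t² − (39.40) t − 5.38 = 0, so t = (39.40 + √(39.40² + 2·9.81·5.38)) / 9.81 = (39.40 + 40.72) / 9.81 = 8.167 s.

8.17 s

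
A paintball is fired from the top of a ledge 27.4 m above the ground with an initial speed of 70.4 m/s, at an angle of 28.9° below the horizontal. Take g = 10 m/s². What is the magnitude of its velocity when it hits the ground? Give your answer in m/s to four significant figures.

Horizontal component vₓ = 70.40 cos 28.9° = 61.63 m/s; vertical v_y0 = −34.02 m/s (downward).
Vertical motion (up positive, ground at y = 0): 5.000 t² − (−34.02) t − 27.4 = 0, so t = (−34.02 + √(34.02² + 2·10.0·27.4)) / 10.0 = (−34.02 + 41.30) / 10.0 = 0.7275 s.
Vertical velocity at impact: v_y = v_y0 − g t = −34.02 − 10.0 × 0.7275 = −41.30 m/s.
Speed: |v| = √(vₓ² + v_y²) = √(61.63² + 41.30²) = 74.19 m/s.

74.19 m/s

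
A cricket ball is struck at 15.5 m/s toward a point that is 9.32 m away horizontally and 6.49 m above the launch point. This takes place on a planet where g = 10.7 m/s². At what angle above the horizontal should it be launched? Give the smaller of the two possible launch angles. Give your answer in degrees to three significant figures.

50.3°

Trajectory: y = x tanθ − g x² (1 + tan²θ)/(2v₀²). With x = 9.32, y = 6.49, v₀ = 15.5, g = 10.7:
1.934 tan²θ − 9.32 tanθ + (8.424) = 0.
tanθ = [9.32 ± √(9.32² − 4 × 1.934 × (8.424))] / (2 × 1.934) = (9.32 ± 4.656) / 3.869, giving tanθ = 1.206 or 3.613.
θ = 50.32° or 74.53°; the smaller is 50.32°.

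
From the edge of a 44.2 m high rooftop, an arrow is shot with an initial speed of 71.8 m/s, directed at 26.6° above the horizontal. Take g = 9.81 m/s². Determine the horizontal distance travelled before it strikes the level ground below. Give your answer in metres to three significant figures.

vₓ = 71.80 cos 26.6° = 64.20 m/s; v_y0 = 71.80 sin 26.6° = 32.15 m/s.
With up positive and y = 0 at the ground: y(t) = 44.2 + (32.15) t − 4.905 t². Setting y = 0 and taking the positive root: t = [32.15 + √(32.15² + 2·9.81·44.2)] / 9.81 = (32.15 + 43.60) / 9.81 = 7.721 s.
Horizontal distance: R = vₓ t = 64.20 × 7.721 = 495.7 m.

496 m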